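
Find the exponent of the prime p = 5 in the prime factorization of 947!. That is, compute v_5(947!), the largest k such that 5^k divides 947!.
v_5(947!) = 234

Legendre's formula: v_p(n!) = Σ_{k ≥ 1} ⌊n / p^k⌋. For p = 5, n = 947, the terms are:
  ⌊947/5^1⌋ = ⌊947/5⌋ = 189
  ⌊947/5^2⌋ = ⌊947/25⌋ = 37
  ⌊947/5^3⌋ = ⌊947/125⌋ = 7
  ⌊947/5^4⌋ = ⌊947/625⌋ = 1
(the next term ⌊947/5^5⌋ = 0, terminating the sum). Summing: v_5(947!) = 189 + 37 + 7 + 1 = 234.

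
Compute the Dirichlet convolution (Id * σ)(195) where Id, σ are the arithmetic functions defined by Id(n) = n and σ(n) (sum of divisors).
(Id * σ)(195) = 2079

Divisors of 195: [1, 3, 5, 13, 15, 39, 65, 195]. For each d | 195:
  d = 1: Id(1) · σ(195/1) = 1 · 336 = 336
  d = 3: Id(3) · σ(195/3) = 3 · 84 = 252
  d = 5: Id(5) · σ(195/5) = 5 · 56 = 280
  d = 13: Id(13) · σ(195/13) = 13 · 24 = 312
  d = 15: Id(15) · σ(195/15) = 15 · 14 = 210
  d = 39: Id(39) · σ(195/39) = 39 · 6 = 234
  d = 65: Id(65) · σ(195/65) = 65 · 4 = 260
  d = 195: Id(195) · σ(195/195) = 195 · 1 = 195
Summing: (Id * σ)(195) = 336 + 252 + 280 + 312 + 210 + 234 + 260 + 195 = 2079.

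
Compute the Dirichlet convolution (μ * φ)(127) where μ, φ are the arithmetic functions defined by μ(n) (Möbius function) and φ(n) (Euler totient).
(μ * φ)(127) = 125

Divisors of 127: [1, 127]. For each d | 127:
  d = 1: μ(1) · φ(127/1) = 1 · 126 = 126
  d = 127: μ(127) · φ(127/127) = -1 · 1 = -1
Summing: (μ * φ)(127) = 126 + -1 = 125.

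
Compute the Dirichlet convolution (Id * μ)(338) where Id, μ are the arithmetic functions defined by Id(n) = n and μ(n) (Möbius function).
(Id * μ)(338) = 156

Divisors of 338: [1, 2, 13, 26, 169, 338]. For each d | 338:
  d = 1: Id(1) · μ(338/1) = 1 · 0 = 0
  d = 2: Id(2) · μ(338/2) = 2 · 0 = 0
  d = 13: Id(13) · μ(338/13) = 13 · 1 = 13
  d = 26: Id(26) · μ(338/26) = 26 · -1 = -26
  d = 169: Id(169) · μ(338/169) = 169 · -1 = -169
  d = 338: Id(338) · μ(338/338) = 338 · 1 = 338
Summing: (Id * μ)(338) = 0 + 0 + 13 + -26 + -169 + 338 = 156.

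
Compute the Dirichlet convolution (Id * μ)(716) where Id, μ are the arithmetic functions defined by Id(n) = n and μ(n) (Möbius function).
(Id * μ)(716) = 356

Divisors of 716: [1, 2, 4, 179, 358, 716]. For each d | 716:
  d = 1: Id(1) · μ(716/1) = 1 · 0 = 0
  d = 2: Id(2) · μ(716/2) = 2 · 1 = 2
  d = 4: Id(4) · μ(716/4) = 4 · -1 = -4
  d = 179: Id(179) · μ(716/179) = 179 · 0 = 0
  d = 358: Id(358) · μ(716/358) = 358 · -1 = -358
  d = 716: Id(716) · μ(716/716) = 716 · 1 = 716
Summing: (Id * μ)(716) = 0 + 2 + -4 + 0 + -358 + 716 = 356.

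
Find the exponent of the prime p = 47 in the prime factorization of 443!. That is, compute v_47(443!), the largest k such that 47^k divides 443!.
v_47(443!) = 9

Legendre's formula: v_p(n!) = Σ_{k ≥ 1} ⌊n / p^k⌋. For p = 47, n = 443, the terms are:
  ⌊443/47^1⌋ = ⌊443/47⌋ = 9
(the next term ⌊443/47^2⌋ = 0, terminating the sum). Summing: v_47(443!) = 9 = 9.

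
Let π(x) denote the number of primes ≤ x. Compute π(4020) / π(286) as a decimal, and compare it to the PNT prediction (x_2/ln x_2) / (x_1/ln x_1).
π(4020)/π(286) = 555/61 ≈ 9.0984;  PNT prediction ≈ 9.5795.

π(286) = 61 and π(4020) = 555, so π(4020)/π(286) ≈ 9.0984. The PNT-predicted ratio is (4020/ln(4020)) / (286/ln(286)) ≈ 9.5795. The two agree to within a few percent, as expected.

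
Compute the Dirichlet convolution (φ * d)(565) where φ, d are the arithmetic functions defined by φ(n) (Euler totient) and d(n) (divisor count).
(φ * d)(565) = 684

Divisors of 565: [1, 5, 113, 565]. For each d | 565:
  d = 1: φ(1) · d(565/1) = 1 · 4 = 4
  d = 5: φ(5) · d(565/5) = 4 · 2 = 8
  d = 113: φ(113) · d(565/113) = 112 · 2 = 224
  d = 565: φ(565) · d(565/565) = 448 · 1 = 448
Summing: (φ * d)(565) = 4 + 8 + 224 + 448 = 684.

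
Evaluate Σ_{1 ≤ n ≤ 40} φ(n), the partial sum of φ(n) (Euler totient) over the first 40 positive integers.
Σ_{n ≤ 40} φ(n) = 490

Compute φ(n) for each 1 ≤ n ≤ 40: φ(1) = 1, φ(2) = 1, φ(3) = 2, φ(4) = 2, φ(5) = 4, φ(6) = 2, φ(7) = 6, φ(8) = 4, φ(9) = 6, φ(10) = 4, φ(11) = 10, φ(12) = 4, φ(13) = 12, φ(14) = 6, φ(15) = 8, φ(16) = 8, φ(17) = 16, φ(18) = 6, φ(19) = 18, φ(20) = 8, φ(21) = 12, φ(22) = 10, φ(23) = 22, φ(24) = 8, φ(25) = 20, φ(26) = 12, φ(27) = 18, φ(28) = 12, φ(29) = 28, φ(30) = 8, φ(31) = 30, φ(32) = 16, φ(33) = 20, φ(34) = 16, φ(35) = 24, φ(36) = 12, φ(37) = 36, φ(38) = 18, φ(39) = 24, φ(40) = 16. Summing all 40 values: 490. (Average order: Σ_{n ≤ x} φ(n) ~ (3/π²) x². For x = 40, (3/π²)·40² ≈ 486.34.)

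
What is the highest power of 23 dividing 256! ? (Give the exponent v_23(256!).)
v_23(256!) = 11

Legendre's formula: v_p(n!) = Σ_{k ≥ 1} ⌊n / p^k⌋. For p = 23, n = 256, the terms are:
  ⌊256/23^1⌋ = ⌊256/23⌋ = 11
(the next term ⌊256/23^2⌋ = 0, terminating the sum). Summing: v_23(256!) = 11 = 11.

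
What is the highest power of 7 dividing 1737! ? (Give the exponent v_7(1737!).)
v_7(1737!) = 288

Legendre's formula: v_p(n!) = Σ_{k ≥ 1} ⌊n / p^k⌋. For p = 7, n = 1737, the terms are:
  ⌊1737/7^1⌋ = ⌊1737/7⌋ = 248
  ⌊1737/7^2⌋ = ⌊1737/49⌋ = 35
  ⌊1737/7^3⌋ = ⌊1737/343⌋ = 5
(the next term ⌊1737/7^4⌋ = 0, terminating the sum). Summing: v_7(1737!) = 248 + 35 + 5 = 288.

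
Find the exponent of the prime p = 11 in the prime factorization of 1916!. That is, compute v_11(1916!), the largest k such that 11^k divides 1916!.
v_11(1916!) = 190

Legendre's formula: v_p(n!) = Σ_{k ≥ 1} ⌊n / p^k⌋. For p = 11, n = 1916, the terms are:
  ⌊1916/11^1⌋ = ⌊1916/11⌋ = 174
  ⌊1916/11^2⌋ = ⌊1916/121⌋ = 15
  ⌊1916/11^3⌋ = ⌊1916/1331⌋ = 1
(the next term ⌊1916/11^4⌋ = 0, terminating the sum). Summing: v_11(1916!) = 174 + 15 + 1 = 190.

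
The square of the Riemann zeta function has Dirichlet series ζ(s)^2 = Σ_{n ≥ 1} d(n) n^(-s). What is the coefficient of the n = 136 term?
d(136) = 8

ζ(s)^2 = (Σ 1/m^s)(Σ 1/k^s). The coefficient of 1/n^s in the product is the number of ordered pairs (m, k) with mk = n, which equals d(n). For n = 136, divisors are [1, 2, 4, 8, 17, 34, 68, 136], so d(136) = 8.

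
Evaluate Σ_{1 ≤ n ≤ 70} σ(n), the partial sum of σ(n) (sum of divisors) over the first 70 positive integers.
Σ_{n ≤ 70} σ(n) = 4065

Compute σ(n) for each 1 ≤ n ≤ 70: σ(1) = 1, σ(2) = 3, σ(3) = 4, σ(4) = 7, σ(5) = 6, σ(6) = 12, σ(7) = 8, σ(8) = 15, σ(9) = 13, σ(10) = 18, σ(11) = 12, σ(12) = 28, σ(13) = 14, σ(14) = 24, σ(15) = 24, σ(16) = 31, σ(17) = 18, σ(18) = 39, σ(19) = 20, σ(20) = 42, σ(21) = 32, σ(22) = 36, σ(23) = 24, σ(24) = 60, σ(25) = 31, σ(26) = 42, σ(27) = 40, σ(28) = 56, σ(29) = 30, σ(30) = 72, σ(31) = 32, σ(32) = 63, σ(33) = 48, σ(34) = 54, σ(35) = 48, σ(36) = 91, σ(37) = 38, σ(38) = 60, σ(39) = 56, σ(40) = 90, σ(41) = 42, σ(42) = 96, σ(43) = 44, σ(44) = 84, σ(45) = 78, σ(46) = 72, σ(47) = 48, σ(48) = 124, σ(49) = 57, σ(50) = 93, σ(51) = 72, σ(52) = 98, σ(53) = 54, σ(54) = 120, σ(55) = 72, σ(56) = 120, σ(57) = 80, σ(58) = 90, σ(59) = 60, σ(60) = 168, σ(61) = 62, σ(62) = 96, σ(63) = 104, σ(64) = 127, σ(65) = 84, σ(66) = 144, σ(67) = 68, σ(68) = 126, σ(69) = 96, σ(70) = 144. Summing all 70 values: 4065. (Average order: Σ_{n ≤ x} σ(n) ~ (π²/12) x². For x = 70, (π²/12)·70² ≈ 4030.09.)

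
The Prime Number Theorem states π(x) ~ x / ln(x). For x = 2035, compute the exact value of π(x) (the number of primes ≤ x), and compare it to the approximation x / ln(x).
π(2035) = 308;  x/ln(x) ≈ 267.12;  relative error ≈ 13.27%.

Directly count primes up to 2035: π(2035) = 308. The PNT approximation gives 2035/ln(2035) ≈ 2035/7.61825 ≈ 267.12. Relative error (π(x) − x/ln(x)) / π(x) ≈ 13.27%; the approximation is known to undercount slightly (Li(x) is a better estimate).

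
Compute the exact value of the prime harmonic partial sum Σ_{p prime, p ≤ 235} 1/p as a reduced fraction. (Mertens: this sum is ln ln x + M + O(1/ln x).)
Σ 1/p = 8762990377702925264993654890050782886250854676753323401606562622367345144099360398279019780479/4445236185272185438169240794291312557432222642727183809026451438704160103479600800432029464270

π(235) = 51, so the primes ≤ 235 are [2, 3, 5, 7, 11, 13, 17, 19, 23, 29, 31, 37, 41, 43, 47, 53, 59, 61, 67, 71, 73, 79, 83, 89, 97, 101, 103, 107, 109, 113, 127, 131, 137, 139, 149, 151, 157, 163, 167, 173, 179, 181, 191, 193, 197, 199, 211, 223, 227, 229, 233]. Summing 1/p over these primes: 8762990377702925264993654890050782886250854676753323401606562622367345144099360398279019780479/4445236185272185438169240794291312557432222642727183809026451438704160103479600800432029464270 ≈ 1.9713. Mertens estimate ln ln(235) + 0.2615 ≈ 1.9589.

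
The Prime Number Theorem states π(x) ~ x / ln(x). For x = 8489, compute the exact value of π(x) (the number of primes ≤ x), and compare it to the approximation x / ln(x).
π(8489) = 1059;  x/ln(x) ≈ 938.37;  relative error ≈ 11.39%.

Directly count primes up to 8489: π(8489) = 1059. The PNT approximation gives 8489/ln(8489) ≈ 8489/9.04653 ≈ 938.37. Relative error (π(x) − x/ln(x)) / π(x) ≈ 11.39%; the approximation is known to undercount slightly (Li(x) is a better estimate).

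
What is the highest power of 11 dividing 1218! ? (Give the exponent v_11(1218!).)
v_11(1218!) = 120

Legendre's formula: v_p(n!) = Σ_{k ≥ 1} ⌊n / p^k⌋. For p = 11, n = 1218, the terms are:
  ⌊1218/11^1⌋ = ⌊1218/11⌋ = 110
  ⌊1218/11^2⌋ = ⌊1218/121⌋ = 10
(the next term ⌊1218/11^3⌋ = 0, terminating the sum). Summing: v_11(1218!) = 110 + 10 = 120.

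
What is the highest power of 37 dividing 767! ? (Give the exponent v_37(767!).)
v_37(767!) = 20

Legendre's formula: v_p(n!) = Σ_{k ≥ 1} ⌊n / p^k⌋. For p = 37, n = 767, the terms are:
  ⌊767/37^1⌋ = ⌊767/37⌋ = 20
(the next term ⌊767/37^2⌋ = 0, terminating the sum). Summing: v_37(767!) = 20 = 20.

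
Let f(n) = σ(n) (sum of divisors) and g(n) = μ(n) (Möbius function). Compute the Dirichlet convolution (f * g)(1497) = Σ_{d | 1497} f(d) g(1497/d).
(σ * μ)(1497) = 1497

Divisors of 1497: [1, 3, 499, 1497]. For each d | 1497:
  d = 1: σ(1) · μ(1497/1) = 1 · 1 = 1
  d = 3: σ(3) · μ(1497/3) = 4 · -1 = -4
  d = 499: σ(499) · μ(1497/499) = 500 · -1 = -500
  d = 1497: σ(1497) · μ(1497/1497) = 2000 · 1 = 2000
Summing: (σ * μ)(1497) = 1 + -4 + -500 + 2000 = 1497.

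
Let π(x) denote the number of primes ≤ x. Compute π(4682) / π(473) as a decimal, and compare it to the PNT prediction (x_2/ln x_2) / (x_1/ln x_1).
π(4682)/π(473) = 633/91 ≈ 6.9560;  PNT prediction ≈ 7.2136.

π(473) = 91 and π(4682) = 633, so π(4682)/π(473) ≈ 6.9560. The PNT-predicted ratio is (4682/ln(4682)) / (473/ln(473)) ≈ 7.2136. The two agree to within a few percent, as expected.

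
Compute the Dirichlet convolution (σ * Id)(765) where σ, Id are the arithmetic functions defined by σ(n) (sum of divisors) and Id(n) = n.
(σ * Id)(765) = 13090

Divisors of 765: [1, 3, 5, 9, 15, 17, 45, 51, 85, 153, 255, 765]. For each d | 765:
  d = 1: σ(1) · Id(765/1) = 1 · 765 = 765
  d = 3: σ(3) · Id(765/3) = 4 · 255 = 1020
  d = 5: σ(5) · Id(765/5) = 6 · 153 = 918
  d = 9: σ(9) · Id(765/9) = 13 · 85 = 1105
  d = 15: σ(15) · Id(765/15) = 24 · 51 = 1224
  d = 17: σ(17) · Id(765/17) = 18 · 45 = 810
  d = 45: σ(45) · Id(765/45) = 78 · 17 = 1326
  d = 51: σ(51) · Id(765/51) = 72 · 15 = 1080
  d = 85: σ(85) · Id(765/85) = 108 · 9 = 972
  d = 153: σ(153) · Id(765/153) = 234 · 5 = 1170
  d = 255: σ(255) · Id(765/255) = 432 · 3 = 1296
  d = 765: σ(765) · Id(765/765) = 1404 · 1 = 1404
Summing: (σ * Id)(765) = 765 + 1020 + 918 + 1105 + 1224 + 810 + 1326 + 1080 + 972 + 1170 + 1296 + 1404 = 13090.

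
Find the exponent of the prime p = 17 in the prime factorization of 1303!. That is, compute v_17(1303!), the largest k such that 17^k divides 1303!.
v_17(1303!) = 80

Legendre's formula: v_p(n!) = Σ_{k ≥ 1} ⌊n / p^k⌋. For p = 17, n = 1303, the terms are:
  ⌊1303/17^1⌋ = ⌊1303/17⌋ = 76
  ⌊1303/17^2⌋ = ⌊1303/289⌋ = 4
(the next term ⌊1303/17^3⌋ = 0, terminating the sum). Summing: v_17(1303!) = 76 + 4 = 80.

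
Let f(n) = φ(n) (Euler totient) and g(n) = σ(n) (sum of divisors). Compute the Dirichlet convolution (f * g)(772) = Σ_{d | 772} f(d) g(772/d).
(φ * σ)(772) = 4632

Divisors of 772: [1, 2, 4, 193, 386, 772]. For each d | 772:
  d = 1: φ(1) · σ(772/1) = 1 · 1358 = 1358
  d = 2: φ(2) · σ(772/2) = 1 · 582 = 582
  d = 4: φ(4) · σ(772/4) = 2 · 194 = 388
  d = 193: φ(193) · σ(772/193) = 192 · 7 = 1344
  d = 386: φ(386) · σ(772/386) = 192 · 3 = 576
  d = 772: φ(772) · σ(772/772) = 384 · 1 = 384
Summing: (φ * σ)(772) = 1358 + 582 + 388 + 1344 + 576 + 384 = 4632.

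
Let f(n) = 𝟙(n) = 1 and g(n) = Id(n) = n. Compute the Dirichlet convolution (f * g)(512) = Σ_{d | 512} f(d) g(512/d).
(𝟙 * Id)(512) = 1023

Divisors of 512: [1, 2, 4, 8, 16, 32, 64, 128, 256, 512]. For each d | 512:
  d = 1: 𝟙(1) · Id(512/1) = 1 · 512 = 512
  d = 2: 𝟙(2) · Id(512/2) = 1 · 256 = 256
  d = 4: 𝟙(4) · Id(512/4) = 1 · 128 = 128
  d = 8: 𝟙(8) · Id(512/8) = 1 · 64 = 64
  d = 16: 𝟙(16) · Id(512/16) = 1 · 32 = 32
  d = 32: 𝟙(32) · Id(512/32) = 1 · 16 = 16
  d = 64: 𝟙(64) · Id(512/64) = 1 · 8 = 8
  d = 128: 𝟙(128) · Id(512/128) = 1 · 4 = 4
  d = 256: 𝟙(256) · Id(512/256) = 1 · 2 = 2
  d = 512: 𝟙(512) · Id(512/512) = 1 · 1 = 1
Summing: (𝟙 * Id)(512) = 512 + 256 + 128 + 64 + 32 + 16 + 8 + 4 + 2 + 1 = 1023.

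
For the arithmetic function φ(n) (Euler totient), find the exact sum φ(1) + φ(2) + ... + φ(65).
Σ_{n ≤ 65} φ(n) = 1308

Compute φ(n) for each 1 ≤ n ≤ 65: φ(1) = 1, φ(2) = 1, φ(3) = 2, φ(4) = 2, φ(5) = 4, φ(6) = 2, φ(7) = 6, φ(8) = 4, φ(9) = 6, φ(10) = 4, φ(11) = 10, φ(12) = 4, φ(13) = 12, φ(14) = 6, φ(15) = 8, φ(16) = 8, φ(17) = 16, φ(18) = 6, φ(19) = 18, φ(20) = 8, φ(21) = 12, φ(22) = 10, φ(23) = 22, φ(24) = 8, φ(25) = 20, φ(26) = 12, φ(27) = 18, φ(28) = 12, φ(29) = 28, φ(30) = 8, φ(31) = 30, φ(32) = 16, φ(33) = 20, φ(34) = 16, φ(35) = 24, φ(36) = 12, φ(37) = 36, φ(38) = 18, φ(39) = 24, φ(40) = 16, φ(41) = 40, φ(42) = 12, φ(43) = 42, φ(44) = 20, φ(45) = 24, φ(46) = 22, φ(47) = 46, φ(48) = 16, φ(49) = 42, φ(50) = 20, φ(51) = 32, φ(52) = 24, φ(53) = 52, φ(54) = 18, φ(55) = 40, φ(56) = 24, φ(57) = 36, φ(58) = 28, φ(59) = 58, φ(60) = 16, φ(61) = 60, φ(62) = 30, φ(63) = 36, φ(64) = 32, φ(65) = 48. Summing all 65 values: 1308. (Average order: Σ_{n ≤ x} φ(n) ~ (3/π²) x². For x = 65, (3/π²)·65² ≈ 1284.25.)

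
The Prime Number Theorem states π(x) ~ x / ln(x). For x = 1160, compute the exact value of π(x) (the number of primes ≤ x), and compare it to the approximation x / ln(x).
π(1160) = 191;  x/ln(x) ≈ 164.40;  relative error ≈ 13.93%.

Directly count primes up to 1160: π(1160) = 191. The PNT approximation gives 1160/ln(1160) ≈ 1160/7.05618 ≈ 164.40. Relative error (π(x) − x/ln(x)) / π(x) ≈ 13.93%; the approximation is known to undercount slightly (Li(x) is a better estimate).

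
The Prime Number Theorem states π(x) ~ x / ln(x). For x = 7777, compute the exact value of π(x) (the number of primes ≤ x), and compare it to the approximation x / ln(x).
π(7777) = 985;  x/ln(x) ≈ 868.07;  relative error ≈ 11.87%.

Directly count primes up to 7777: π(7777) = 985. The PNT approximation gives 7777/ln(7777) ≈ 7777/8.95893 ≈ 868.07. Relative error (π(x) − x/ln(x)) / π(x) ≈ 11.87%; the approximation is known to undercount slightly (Li(x) is a better estimate).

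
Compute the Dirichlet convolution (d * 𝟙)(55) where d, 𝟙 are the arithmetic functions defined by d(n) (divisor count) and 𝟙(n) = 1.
(d * 𝟙)(55) = 9

Divisors of 55: [1, 5, 11, 55]. For each d | 55:
  d = 1: d(1) · 𝟙(55/1) = 1 · 1 = 1
  d = 5: d(5) · 𝟙(55/5) = 2 · 1 = 2
  d = 11: d(11) · 𝟙(55/11) = 2 · 1 = 2
  d = 55: d(55) · 𝟙(55/55) = 4 · 1 = 4
Summing: (d * 𝟙)(55) = 1 + 2 + 2 + 4 = 9.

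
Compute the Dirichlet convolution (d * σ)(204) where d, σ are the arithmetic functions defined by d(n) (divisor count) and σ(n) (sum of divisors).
(d * σ)(204) = 1920

Divisors of 204: [1, 2, 3, 4, 6, 12, 17, 34, 51, 68, 102, 204]. For each d | 204:
  d = 1: d(1) · σ(204/1) = 1 · 504 = 504
  d = 2: d(2) · σ(204/2) = 2 · 216 = 432
  d = 3: d(3) · σ(204/3) = 2 · 126 = 252
  d = 4: d(4) · σ(204/4) = 3 · 72 = 216
  d = 6: d(6) · σ(204/6) = 4 · 54 = 216
  d = 12: d(12) · σ(204/12) = 6 · 18 = 108
  d = 17: d(17) · σ(204/17) = 2 · 28 = 56
  d = 34: d(34) · σ(204/34) = 4 · 12 = 48
  d = 51: d(51) · σ(204/51) = 4 · 7 = 28
  d = 68: d(68) · σ(204/68) = 6 · 4 = 24
  d = 102: d(102) · σ(204/102) = 8 · 3 = 24
  d = 204: d(204) · σ(204/204) = 12 · 1 = 12
Summing: (d * σ)(204) = 504 + 432 + 252 + 216 + 216 + 108 + 56 + 48 + 28 + 24 + 24 + 12 = 1920.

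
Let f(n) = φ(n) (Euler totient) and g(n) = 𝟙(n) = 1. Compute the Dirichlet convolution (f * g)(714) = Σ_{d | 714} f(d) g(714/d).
(φ * 𝟙)(714) = 714

Divisors of 714: [1, 2, 3, 6, 7, 14, 17, 21, 34, 42, 51, 102, 119, 238, 357, 714]. For each d | 714:
  d = 1: φ(1) · 𝟙(714/1) = 1 · 1 = 1
  d = 2: φ(2) · 𝟙(714/2) = 1 · 1 = 1
  d = 3: φ(3) · 𝟙(714/3) = 2 · 1 = 2
  d = 6: φ(6) · 𝟙(714/6) = 2 · 1 = 2
  d = 7: φ(7) · 𝟙(714/7) = 6 · 1 = 6
  d = 14: φ(14) · 𝟙(714/14) = 6 · 1 = 6
  d = 17: φ(17) · 𝟙(714/17) = 16 · 1 = 16
  d = 21: φ(21) · 𝟙(714/21) = 12 · 1 = 12
  d = 34: φ(34) · 𝟙(714/34) = 16 · 1 = 16
  d = 42: φ(42) · 𝟙(714/42) = 12 · 1 = 12
  d = 51: φ(51) · 𝟙(714/51) = 32 · 1 = 32
  d = 102: φ(102) · 𝟙(714/102) = 32 · 1 = 32
  d = 119: φ(119) · 𝟙(714/119) = 96 · 1 = 96
  d = 238: φ(238) · 𝟙(714/238) = 96 · 1 = 96
  d = 357: φ(357) · 𝟙(714/357) = 192 · 1 = 192
  d = 714: φ(714) · 𝟙(714/714) = 192 · 1 = 192
Summing: (φ * 𝟙)(714) = 1 + 1 + 2 + 2 + 6 + 6 + 16 + 12 + 16 + 12 + 32 + 32 + 96 + 96 + 192 + 192 = 714.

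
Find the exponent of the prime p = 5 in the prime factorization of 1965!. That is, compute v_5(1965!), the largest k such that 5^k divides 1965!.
v_5(1965!) = 489

Legendre's formula: v_p(n!) = Σ_{k ≥ 1} ⌊n / p^k⌋. For p = 5, n = 1965, the terms are:
  ⌊1965/5^1⌋ = ⌊1965/5⌋ = 393
  ⌊1965/5^2⌋ = ⌊1965/25⌋ = 78
  ⌊1965/5^3⌋ = ⌊1965/125⌋ = 15
  ⌊1965/5^4⌋ = ⌊1965/625⌋ = 3
(the next term ⌊1965/5^5⌋ = 0, terminating the sum). Summing: v_5(1965!) = 393 + 78 + 15 + 3 = 489.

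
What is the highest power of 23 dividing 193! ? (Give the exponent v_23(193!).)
v_23(193!) = 8

Legendre's formula: v_p(n!) = Σ_{k ≥ 1} ⌊n / p^k⌋. For p = 23, n = 193, the terms are:
  ⌊193/23^1⌋ = ⌊193/23⌋ = 8
(the next term ⌊193/23^2⌋ = 0, terminating the sum). Summing: v_23(193!) = 8 = 8.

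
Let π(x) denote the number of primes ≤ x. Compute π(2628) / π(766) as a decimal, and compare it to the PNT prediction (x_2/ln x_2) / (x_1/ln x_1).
π(2628)/π(766) = 381/135 ≈ 2.8222;  PNT prediction ≈ 2.8937.

π(766) = 135 and π(2628) = 381, so π(2628)/π(766) ≈ 2.8222. The PNT-predicted ratio is (2628/ln(2628)) / (766/ln(766)) ≈ 2.8937. The two agree to within a few percent, as expected.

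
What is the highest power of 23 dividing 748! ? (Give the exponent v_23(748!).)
v_23(748!) = 33

Legendre's formula: v_p(n!) = Σ_{k ≥ 1} ⌊n / p^k⌋. For p = 23, n = 748, the terms are:
  ⌊748/23^1⌋ = ⌊748/23⌋ = 32
  ⌊748/23^2⌋ = ⌊748/529⌋ = 1
(the next term ⌊748/23^3⌋ = 0, terminating the sum). Summing: v_23(748!) = 32 + 1 = 33.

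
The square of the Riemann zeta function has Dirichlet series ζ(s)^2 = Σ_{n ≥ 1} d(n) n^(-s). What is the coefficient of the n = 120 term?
d(120) = 16

ζ(s)^2 = (Σ 1/m^s)(Σ 1/k^s). The coefficient of 1/n^s in the product is the number of ordered pairs (m, k) with mk = n, which equals d(n). For n = 120, divisors are [1, 2, 3, 4, 5, 6, 8, 10, 12, 15, 20, 24, 30, 40, 60, 120], so d(120) = 16.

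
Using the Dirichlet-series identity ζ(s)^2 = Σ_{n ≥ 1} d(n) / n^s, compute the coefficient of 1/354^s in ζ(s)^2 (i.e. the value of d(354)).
d(354) = 8

ζ(s)^2 = (Σ 1/m^s)(Σ 1/k^s). The coefficient of 1/n^s in the product is the number of ordered pairs (m, k) with mk = n, which equals d(n). For n = 354, divisors are [1, 2, 3, 6, 59, 118, 177, 354], so d(354) = 8.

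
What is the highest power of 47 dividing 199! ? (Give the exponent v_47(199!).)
v_47(199!) = 4

Legendre's formula: v_p(n!) = Σ_{k ≥ 1} ⌊n / p^k⌋. For p = 47, n = 199, the terms are:
  ⌊199/47^1⌋ = ⌊199/47⌋ = 4
(the next term ⌊199/47^2⌋ = 0, terminating the sum). Summing: v_47(199!) = 4 = 4.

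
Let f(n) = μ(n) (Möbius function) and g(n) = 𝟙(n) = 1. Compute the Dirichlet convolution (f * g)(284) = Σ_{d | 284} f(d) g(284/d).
(μ * 𝟙)(284) = 0

Divisors of 284: [1, 2, 4, 71, 142, 284]. For each d | 284:
  d = 1: μ(1) · 𝟙(284/1) = 1 · 1 = 1
  d = 2: μ(2) · 𝟙(284/2) = -1 · 1 = -1
  d = 4: μ(4) · 𝟙(284/4) = 0 · 1 = 0
  d = 71: μ(71) · 𝟙(284/71) = -1 · 1 = -1
  d = 142: μ(142) · 𝟙(284/142) = 1 · 1 = 1
  d = 284: μ(284) · 𝟙(284/284) = 0 · 1 = 0
Summing: (μ * 𝟙)(284) = 1 + -1 + 0 + -1 + 1 + 0 = 0.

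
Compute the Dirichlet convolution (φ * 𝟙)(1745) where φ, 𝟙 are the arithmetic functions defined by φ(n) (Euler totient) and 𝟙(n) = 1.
(φ * 𝟙)(1745) = 1745

Divisors of 1745: [1, 5, 349, 1745]. For each d | 1745:
  d = 1: φ(1) · 𝟙(1745/1) = 1 · 1 = 1
  d = 5: φ(5) · 𝟙(1745/5) = 4 · 1 = 4
  d = 349: φ(349) · 𝟙(1745/349) = 348 · 1 = 348
  d = 1745: φ(1745) · 𝟙(1745/1745) = 1392 · 1 = 1392
Summing: (φ * 𝟙)(1745) = 1 + 4 + 348 + 1392 = 1745.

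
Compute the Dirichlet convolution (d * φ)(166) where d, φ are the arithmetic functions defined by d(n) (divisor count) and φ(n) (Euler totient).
(d * φ)(166) = 252

Divisors of 166: [1, 2, 83, 166]. For each d | 166:
  d = 1: d(1) · φ(166/1) = 1 · 82 = 82
  d = 2: d(2) · φ(166/2) = 2 · 82 = 164
  d = 83: d(83) · φ(166/83) = 2 · 1 = 2
  d = 166: d(166) · φ(166/166) = 4 · 1 = 4
Summing: (d * φ)(166) = 82 + 164 + 2 + 4 = 252.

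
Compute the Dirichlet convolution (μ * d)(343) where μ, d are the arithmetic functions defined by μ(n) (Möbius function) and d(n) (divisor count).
(μ * d)(343) = 1

Divisors of 343: [1, 7, 49, 343]. For each d | 343:
  d = 1: μ(1) · d(343/1) = 1 · 4 = 4
  d = 7: μ(7) · d(343/7) = -1 · 3 = -3
  d = 49: μ(49) · d(343/49) = 0 · 2 = 0
  d = 343: μ(343) · d(343/343) = 0 · 1 = 0
Summing: (μ * d)(343) = 4 + -3 + 0 + 0 = 1.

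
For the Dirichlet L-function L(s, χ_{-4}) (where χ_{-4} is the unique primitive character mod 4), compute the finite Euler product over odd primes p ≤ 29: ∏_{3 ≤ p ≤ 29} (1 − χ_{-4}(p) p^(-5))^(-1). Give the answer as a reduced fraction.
∏ = 56323365267735696811786180032270097409625/56540602747326702466218687430868194033664

The odd primes p ≤ 29 are [3, 5, 7, 11, 13, 17, 19, 23, 29]. For each, χ(p) = 1 if p ≡ 1 mod 4, χ(p) = −1 if p ≡ 3 mod 4. Taking (1 − χ(p)/p^5)^(-1) = p^5/(p^5 − χ(p)): (1 − (-1)/3^5)^(-1) · (1 − (1)/5^5)^(-1) · (1 − (-1)/7^5)^(-1) · (1 − (-1)/11^5)^(-1) · (1 − (1)/13^5)^(-1) · (1 − (1)/17^5)^(-1) · (1 − (-1)/19^5)^(-1) · (1 − (-1)/23^5)^(-1) · (1 − (1)/29^5)^(-1) = 56323365267735696811786180032270097409625/56540602747326702466218687430868194033664.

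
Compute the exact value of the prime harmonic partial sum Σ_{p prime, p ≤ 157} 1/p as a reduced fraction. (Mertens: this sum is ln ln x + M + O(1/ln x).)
Σ 1/p = 67195167335560670940823020383181530154843058347995389615845419/35375166993717494840635767087951744212057570647889977422429870

π(157) = 37, so the primes ≤ 157 are [2, 3, 5, 7, 11, 13, 17, 19, 23, 29, 31, 37, 41, 43, 47, 53, 59, 61, 67, 71, 73, 79, 83, 89, 97, 101, 103, 107, 109, 113, 127, 131, 137, 139, 149, 151, 157]. Summing 1/p over these primes: 67195167335560670940823020383181530154843058347995389615845419/35375166993717494840635767087951744212057570647889977422429870 ≈ 1.8995. Mertens estimate ln ln(157) + 0.2615 ≈ 1.8821.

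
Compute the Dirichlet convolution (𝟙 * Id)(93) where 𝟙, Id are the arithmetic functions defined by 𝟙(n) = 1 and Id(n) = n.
(𝟙 * Id)(93) = 128

Divisors of 93: [1, 3, 31, 93]. For each d | 93:
  d = 1: 𝟙(1) · Id(93/1) = 1 · 93 = 93
  d = 3: 𝟙(3) · Id(93/3) = 1 · 31 = 31
  d = 31: 𝟙(31) · Id(93/31) = 1 · 3 = 3
  d = 93: 𝟙(93) · Id(93/93) = 1 · 1 = 1
Summing: (𝟙 * Id)(93) = 93 + 31 + 3 + 1 = 128.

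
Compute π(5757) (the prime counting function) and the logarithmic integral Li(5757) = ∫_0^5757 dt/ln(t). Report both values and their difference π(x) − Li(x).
π(5757) = 757;  Li(5757) ≈ 772.42;  π(x) − Li(x) ≈ -15.42.

Direct count of primes ≤ 5757 gives π(5757) = 757. Numerical evaluation of the logarithmic integral gives Li(5757) ≈ 772.42. The difference π(x) − Li(x) ≈ -15.42 is typically negative for small/moderate x (Li(x) overestimates), though Littlewood's theorem shows this sign changes infinitely often.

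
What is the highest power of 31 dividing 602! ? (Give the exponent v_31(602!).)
v_31(602!) = 19

Legendre's formula: v_p(n!) = Σ_{k ≥ 1} ⌊n / p^k⌋. For p = 31, n = 602, the terms are:
  ⌊602/31^1⌋ = ⌊602/31⌋ = 19
(the next term ⌊602/31^2⌋ = 0, terminating the sum). Summing: v_31(602!) = 19 = 19.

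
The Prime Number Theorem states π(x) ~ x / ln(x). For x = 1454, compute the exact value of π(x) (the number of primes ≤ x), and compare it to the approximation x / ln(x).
π(1454) = 231;  x/ln(x) ≈ 199.67;  relative error ≈ 13.56%.

Directly count primes up to 1454: π(1454) = 231. The PNT approximation gives 1454/ln(1454) ≈ 1454/7.28207 ≈ 199.67. Relative error (π(x) − x/ln(x)) / π(x) ≈ 13.56%; the approximation is known to undercount slightly (Li(x) is a better estimate).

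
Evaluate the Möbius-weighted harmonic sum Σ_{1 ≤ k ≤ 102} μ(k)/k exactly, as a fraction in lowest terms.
Σ μ(k)/k = 2660830183286759736179348593747906673/232862364358497360900063316880507363070

Values of μ(k) for 1 ≤ k ≤ 102: μ(1) = 1, μ(2) = -1, μ(3) = -1, μ(5) = -1, μ(6) = 1, μ(7) = -1, μ(10) = 1, μ(11) = -1, μ(13) = -1, μ(14) = 1, μ(15) = 1, μ(17) = -1, μ(19) = -1, μ(21) = 1, μ(22) = 1, μ(23) = -1, μ(26) = 1, μ(29) = -1, μ(30) = -1, μ(31) = -1, μ(33) = 1, μ(34) = 1, μ(35) = 1, μ(37) = -1, μ(38) = 1, μ(39) = 1, μ(41) = -1, μ(42) = -1, μ(43) = -1, μ(46) = 1, μ(47) = -1, μ(51) = 1, μ(53) = -1, μ(55) = 1, μ(57) = 1, μ(58) = 1, μ(59) = -1, μ(61) = -1, μ(62) = 1, μ(65) = 1, μ(66) = -1, μ(67) = -1, μ(69) = 1, μ(70) = -1, μ(71) = -1, μ(73) = -1, μ(74) = 1, μ(77) = 1, μ(78) = -1, μ(79) = -1, μ(82) = 1, μ(83) = -1, μ(85) = 1, μ(86) = 1, μ(87) = 1, μ(89) = -1, μ(91) = 1, μ(93) = 1, μ(94) = 1, μ(95) = 1, μ(97) = -1, μ(101) = -1, μ(102) = -1, with μ = 0 on non-squarefree integers. Summing μ(k)/k for k where μ(k) ≠ 0 gives 2660830183286759736179348593747906673/232862364358497360900063316880507363070 ≈ 0.0114. (PNT ⟺ this sum → 0 as n → ∞.)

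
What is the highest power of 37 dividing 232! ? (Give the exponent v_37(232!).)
v_37(232!) = 6

Legendre's formula: v_p(n!) = Σ_{k ≥ 1} ⌊n / p^k⌋. For p = 37, n = 232, the terms are:
  ⌊232/37^1⌋ = ⌊232/37⌋ = 6
(the next term ⌊232/37^2⌋ = 0, terminating the sum). Summing: v_37(232!) = 6 = 6.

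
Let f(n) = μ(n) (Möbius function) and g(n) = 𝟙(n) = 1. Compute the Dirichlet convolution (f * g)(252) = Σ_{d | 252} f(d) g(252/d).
(μ * 𝟙)(252) = 0

Divisors of 252: [1, 2, 3, 4, 6, 7, 9, 12, 14, 18, 21, 28, 36, 42, 63, 84, 126, 252]. For each d | 252:
  d = 1: μ(1) · 𝟙(252/1) = 1 · 1 = 1
  d = 2: μ(2) · 𝟙(252/2) = -1 · 1 = -1
  d = 3: μ(3) · 𝟙(252/3) = -1 · 1 = -1
  d = 4: μ(4) · 𝟙(252/4) = 0 · 1 = 0
  d = 6: μ(6) · 𝟙(252/6) = 1 · 1 = 1
  d = 7: μ(7) · 𝟙(252/7) = -1 · 1 = -1
  d = 9: μ(9) · 𝟙(252/9) = 0 · 1 = 0
  d = 12: μ(12) · 𝟙(252/12) = 0 · 1 = 0
  d = 14: μ(14) · 𝟙(252/14) = 1 · 1 = 1
  d = 18: μ(18) · 𝟙(252/18) = 0 · 1 = 0
  d = 21: μ(21) · 𝟙(252/21) = 1 · 1 = 1
  d = 28: μ(28) · 𝟙(252/28) = 0 · 1 = 0
  d = 36: μ(36) · 𝟙(252/36) = 0 · 1 = 0
  d = 42: μ(42) · 𝟙(252/42) = -1 · 1 = -1
  d = 63: μ(63) · 𝟙(252/63) = 0 · 1 = 0
  d = 84: μ(84) · 𝟙(252/84) = 0 · 1 = 0
  d = 126: μ(126) · 𝟙(252/126) = 0 · 1 = 0
  d = 252: μ(252) · 𝟙(252/252) = 0 · 1 = 0
Summing: (μ * 𝟙)(252) = 1 + -1 + -1 + 0 + 1 + -1 + 0 + 0 + 1 + 0 + 1 + 0 + 0 + -1 + 0 + 0 + 0 + 0 = 0.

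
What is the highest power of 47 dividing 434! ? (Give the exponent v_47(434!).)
v_47(434!) = 9

Legendre's formula: v_p(n!) = Σ_{k ≥ 1} ⌊n / p^k⌋. For p = 47, n = 434, the terms are:
  ⌊434/47^1⌋ = ⌊434/47⌋ = 9
(the next term ⌊434/47^2⌋ = 0, terminating the sum). Summing: v_47(434!) = 9 = 9.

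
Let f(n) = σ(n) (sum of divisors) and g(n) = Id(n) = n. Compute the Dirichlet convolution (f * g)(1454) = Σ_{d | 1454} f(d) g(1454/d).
(σ * Id)(1454) = 7275

Divisors of 1454: [1, 2, 727, 1454]. For each d | 1454:
  d = 1: σ(1) · Id(1454/1) = 1 · 1454 = 1454
  d = 2: σ(2) · Id(1454/2) = 3 · 727 = 2181
  d = 727: σ(727) · Id(1454/727) = 728 · 2 = 1456
  d = 1454: σ(1454) · Id(1454/1454) = 2184 · 1 = 2184
Summing: (σ * Id)(1454) = 1454 + 2181 + 1456 + 2184 = 7275.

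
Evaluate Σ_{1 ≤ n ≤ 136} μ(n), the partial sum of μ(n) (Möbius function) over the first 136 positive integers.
Σ_{n ≤ 136} μ(n) = -1

Compute μ(n) for each 1 ≤ n ≤ 136: μ(1) = 1, μ(2) = -1, μ(3) = -1, μ(4) = 0, μ(5) = -1, μ(6) = 1, μ(7) = -1, μ(8) = 0, μ(9) = 0, μ(10) = 1, μ(11) = -1, μ(12) = 0, μ(13) = -1, μ(14) = 1, μ(15) = 1, μ(16) = 0, μ(17) = -1, μ(18) = 0, μ(19) = -1, μ(20) = 0, μ(21) = 1, μ(22) = 1, μ(23) = -1, μ(24) = 0, μ(25) = 0, μ(26) = 1, μ(27) = 0, μ(28) = 0, μ(29) = -1, μ(30) = -1, μ(31) = -1, μ(32) = 0, μ(33) = 1, μ(34) = 1, μ(35) = 1, μ(36) = 0, μ(37) = -1, μ(38) = 1, μ(39) = 1, μ(40) = 0, μ(41) = -1, μ(42) = -1, μ(43) = -1, μ(44) = 0, μ(45) = 0, μ(46) = 1, μ(47) = -1, μ(48) = 0, μ(49) = 0, μ(50) = 0, μ(51) = 1, μ(52) = 0, μ(53) = -1, μ(54) = 0, μ(55) = 1, μ(56) = 0, μ(57) = 1, μ(58) = 1, μ(59) = -1, μ(60) = 0, μ(61) = -1, μ(62) = 1, μ(63) = 0, μ(64) = 0, μ(65) = 1, μ(66) = -1, μ(67) = -1, μ(68) = 0, μ(69) = 1, μ(70) = -1, μ(71) = -1, μ(72) = 0, μ(73) = -1, μ(74) = 1, μ(75) = 0, μ(76) = 0, μ(77) = 1, μ(78) = -1, μ(79) = -1, μ(80) = 0, μ(81) = 0, μ(82) = 1, μ(83) = -1, μ(84) = 0, μ(85) = 1, μ(86) = 1, μ(87) = 1, μ(88) = 0, μ(89) = -1, μ(90) = 0, μ(91) = 1, μ(92) = 0, μ(93) = 1, μ(94) = 1, μ(95) = 1, μ(96) = 0, μ(97) = -1, μ(98) = 0, μ(99) = 0, μ(100) = 0, μ(101) = -1, μ(102) = -1, μ(103) = -1, μ(104) = 0, μ(105) = -1, μ(106) = 1, μ(107) = -1, μ(108) = 0, μ(109) = -1, μ(110) = -1, μ(111) = 1, μ(112) = 0, μ(113) = -1, μ(114) = -1, μ(115) = 1, μ(116) = 0, μ(117) = 0, μ(118) = 1, μ(119) = 1, μ(120) = 0, μ(121) = 0, μ(122) = 1, μ(123) = 1, μ(124) = 0, μ(125) = 0, μ(126) = 0, μ(127) = -1, μ(128) = 0, μ(129) = 1, μ(130) = -1, μ(131) = -1, μ(132) = 0, μ(133) = 1, μ(134) = 1, μ(135) = 0, μ(136) = 0. Summing all 136 values: -1. (Mertens function M(x) = Σ_{n ≤ x} μ(n); on average M(x) should be small (PNT ⟺ M(x) = o(x)).)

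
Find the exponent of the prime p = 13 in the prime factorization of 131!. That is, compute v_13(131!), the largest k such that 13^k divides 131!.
v_13(131!) = 10

Legendre's formula: v_p(n!) = Σ_{k ≥ 1} ⌊n / p^k⌋. For p = 13, n = 131, the terms are:
  ⌊131/13^1⌋ = ⌊131/13⌋ = 10
(the next term ⌊131/13^2⌋ = 0, terminating the sum). Summing: v_13(131!) = 10 = 10.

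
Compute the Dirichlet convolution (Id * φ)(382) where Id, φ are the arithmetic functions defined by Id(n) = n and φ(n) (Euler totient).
(Id * φ)(382) = 1143

Divisors of 382: [1, 2, 191, 382]. For each d | 382:
  d = 1: Id(1) · φ(382/1) = 1 · 190 = 190
  d = 2: Id(2) · φ(382/2) = 2 · 190 = 380
  d = 191: Id(191) · φ(382/191) = 191 · 1 = 191
  d = 382: Id(382) · φ(382/382) = 382 · 1 = 382
Summing: (Id * φ)(382) = 190 + 380 + 191 + 382 = 1143.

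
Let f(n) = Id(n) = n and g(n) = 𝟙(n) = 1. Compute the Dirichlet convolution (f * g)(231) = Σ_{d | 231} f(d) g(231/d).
(Id * 𝟙)(231) = 384

Divisors of 231: [1, 3, 7, 11, 21, 33, 77, 231]. For each d | 231:
  d = 1: Id(1) · 𝟙(231/1) = 1 · 1 = 1
  d = 3: Id(3) · 𝟙(231/3) = 3 · 1 = 3
  d = 7: Id(7) · 𝟙(231/7) = 7 · 1 = 7
  d = 11: Id(11) · 𝟙(231/11) = 11 · 1 = 11
  d = 21: Id(21) · 𝟙(231/21) = 21 · 1 = 21
  d = 33: Id(33) · 𝟙(231/33) = 33 · 1 = 33
  d = 77: Id(77) · 𝟙(231/77) = 77 · 1 = 77
  d = 231: Id(231) · 𝟙(231/231) = 231 · 1 = 231
Summing: (Id * 𝟙)(231) = 1 + 3 + 7 + 11 + 21 + 33 + 77 + 231 = 384.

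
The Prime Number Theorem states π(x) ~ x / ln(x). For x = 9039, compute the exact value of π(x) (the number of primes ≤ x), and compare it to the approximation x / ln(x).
π(9039) = 1122;  x/ln(x) ≈ 992.28;  relative error ≈ 11.56%.

Directly count primes up to 9039: π(9039) = 1122. The PNT approximation gives 9039/ln(9039) ≈ 9039/9.10930 ≈ 992.28. Relative error (π(x) − x/ln(x)) / π(x) ≈ 11.56%; the approximation is known to undercount slightly (Li(x) is a better estimate).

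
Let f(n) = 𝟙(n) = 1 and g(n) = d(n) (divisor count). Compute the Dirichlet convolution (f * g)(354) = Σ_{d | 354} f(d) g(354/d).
(𝟙 * d)(354) = 27

Divisors of 354: [1, 2, 3, 6, 59, 118, 177, 354]. For each d | 354:
  d = 1: 𝟙(1) · d(354/1) = 1 · 8 = 8
  d = 2: 𝟙(2) · d(354/2) = 1 · 4 = 4
  d = 3: 𝟙(3) · d(354/3) = 1 · 4 = 4
  d = 6: 𝟙(6) · d(354/6) = 1 · 2 = 2
  d = 59: 𝟙(59) · d(354/59) = 1 · 4 = 4
  d = 118: 𝟙(118) · d(354/118) = 1 · 2 = 2
  d = 177: 𝟙(177) · d(354/177) = 1 · 2 = 2
  d = 354: 𝟙(354) · d(354/354) = 1 · 1 = 1
Summing: (𝟙 * d)(354) = 8 + 4 + 4 + 2 + 4 + 2 + 2 + 1 = 27.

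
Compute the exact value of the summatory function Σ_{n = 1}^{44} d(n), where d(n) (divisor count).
Σ_{n ≤ 44} d(n) = 176

Compute d(n) for each 1 ≤ n ≤ 44: d(1) = 1, d(2) = 2, d(3) = 2, d(4) = 3, d(5) = 2, d(6) = 4, d(7) = 2, d(8) = 4, d(9) = 3, d(10) = 4, d(11) = 2, d(12) = 6, d(13) = 2, d(14) = 4, d(15) = 4, d(16) = 5, d(17) = 2, d(18) = 6, d(19) = 2, d(20) = 6, d(21) = 4, d(22) = 4, d(23) = 2, d(24) = 8, d(25) = 3, d(26) = 4, d(27) = 4, d(28) = 6, d(29) = 2, d(30) = 8, d(31) = 2, d(32) = 6, d(33) = 4, d(34) = 4, d(35) = 4, d(36) = 9, d(37) = 2, d(38) = 4, d(39) = 4, d(40) = 8, d(41) = 2, d(42) = 8, d(43) = 2, d(44) = 6. Summing all 44 values: 176. (Dirichlet's divisor formula: Σ_{n ≤ x} d(n) = x ln(x) + (2γ − 1) x + O(√x). For x = 44, the asymptotic estimate is ≈ 173.30.)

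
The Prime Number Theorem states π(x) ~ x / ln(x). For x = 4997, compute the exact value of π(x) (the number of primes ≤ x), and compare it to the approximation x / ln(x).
π(4997) = 668;  x/ln(x) ≈ 586.74;  relative error ≈ 12.17%.

Directly count primes up to 4997: π(4997) = 668. The PNT approximation gives 4997/ln(4997) ≈ 4997/8.51659 ≈ 586.74. Relative error (π(x) − x/ln(x)) / π(x) ≈ 12.17%; the approximation is known to undercount slightly (Li(x) is a better estimate).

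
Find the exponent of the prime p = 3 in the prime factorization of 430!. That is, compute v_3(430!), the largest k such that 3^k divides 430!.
v_3(430!) = 211

Legendre's formula: v_p(n!) = Σ_{k ≥ 1} ⌊n / p^k⌋. For p = 3, n = 430, the terms are:
  ⌊430/3^1⌋ = ⌊430/3⌋ = 143
  ⌊430/3^2⌋ = ⌊430/9⌋ = 47
  ⌊430/3^3⌋ = ⌊430/27⌋ = 15
  ⌊430/3^4⌋ = ⌊430/81⌋ = 5
  ⌊430/3^5⌋ = ⌊430/243⌋ = 1
(the next term ⌊430/3^6⌋ = 0, terminating the sum). Summing: v_3(430!) = 143 + 47 + 15 + 5 + 1 = 211.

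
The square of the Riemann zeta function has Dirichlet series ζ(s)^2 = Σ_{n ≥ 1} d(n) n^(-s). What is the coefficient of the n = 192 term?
d(192) = 14

ζ(s)^2 = (Σ 1/m^s)(Σ 1/k^s). The coefficient of 1/n^s in the product is the number of ordered pairs (m, k) with mk = n, which equals d(n). For n = 192, divisors are [1, 2, 3, 4, 6, 8, 12, 16, 24, 32, 48, 64, 96, 192], so d(192) = 14.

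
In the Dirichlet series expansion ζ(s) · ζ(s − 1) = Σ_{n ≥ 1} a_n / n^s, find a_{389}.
σ(389) = 390

In the product (Σ m^0/m^s)(Σ k / k^s) = Σ (Σ_{d | n} d) / n^s, the coefficient of 1/n^s is σ(n) = Σ_{d | n} d. For n = 389, divisors are [1, 389]; summing: σ(389) = 390.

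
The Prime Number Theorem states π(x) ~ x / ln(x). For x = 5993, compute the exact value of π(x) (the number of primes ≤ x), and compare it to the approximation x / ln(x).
π(5993) = 783;  x/ln(x) ≈ 688.98;  relative error ≈ 12.01%.

Directly count primes up to 5993: π(5993) = 783. The PNT approximation gives 5993/ln(5993) ≈ 5993/8.69835 ≈ 688.98. Relative error (π(x) − x/ln(x)) / π(x) ≈ 12.01%; the approximation is known to undercount slightly (Li(x) is a better estimate).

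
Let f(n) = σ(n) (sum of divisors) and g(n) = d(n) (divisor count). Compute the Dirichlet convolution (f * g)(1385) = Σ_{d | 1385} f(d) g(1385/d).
(σ * d)(1385) = 2240

Divisors of 1385: [1, 5, 277, 1385]. For each d | 1385:
  d = 1: σ(1) · d(1385/1) = 1 · 4 = 4
  d = 5: σ(5) · d(1385/5) = 6 · 2 = 12
  d = 277: σ(277) · d(1385/277) = 278 · 2 = 556
  d = 1385: σ(1385) · d(1385/1385) = 1668 · 1 = 1668
Summing: (σ * d)(1385) = 4 + 12 + 556 + 1668 = 2240.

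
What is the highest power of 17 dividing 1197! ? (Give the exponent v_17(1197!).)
v_17(1197!) = 74

Legendre's formula: v_p(n!) = Σ_{k ≥ 1} ⌊n / p^k⌋. For p = 17, n = 1197, the terms are:
  ⌊1197/17^1⌋ = ⌊1197/17⌋ = 70
  ⌊1197/17^2⌋ = ⌊1197/289⌋ = 4
(the next term ⌊1197/17^3⌋ = 0, terminating the sum). Summing: v_17(1197!) = 70 + 4 = 74.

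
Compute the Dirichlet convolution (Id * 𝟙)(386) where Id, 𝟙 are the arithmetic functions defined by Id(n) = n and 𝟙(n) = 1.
(Id * 𝟙)(386) = 582

Divisors of 386: [1, 2, 193, 386]. For each d | 386:
  d = 1: Id(1) · 𝟙(386/1) = 1 · 1 = 1
  d = 2: Id(2) · 𝟙(386/2) = 2 · 1 = 2
  d = 193: Id(193) · 𝟙(386/193) = 193 · 1 = 193
  d = 386: Id(386) · 𝟙(386/386) = 386 · 1 = 386
Summing: (Id * 𝟙)(386) = 1 + 2 + 193 + 386 = 582.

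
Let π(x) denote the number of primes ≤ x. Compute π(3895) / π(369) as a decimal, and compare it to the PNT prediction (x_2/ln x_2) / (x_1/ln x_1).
π(3895)/π(369) = 539/73 ≈ 7.3836;  PNT prediction ≈ 7.5467.

π(369) = 73 and π(3895) = 539, so π(3895)/π(369) ≈ 7.3836. The PNT-predicted ratio is (3895/ln(3895)) / (369/ln(369)) ≈ 7.5467. The two agree to within a few percent, as expected.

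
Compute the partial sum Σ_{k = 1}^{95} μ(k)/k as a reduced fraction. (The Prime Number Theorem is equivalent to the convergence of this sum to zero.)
Σ μ(k)/k = 164165993590198279544427554326659/3961456982724258461775089600226385

Values of μ(k) for 1 ≤ k ≤ 95: μ(1) = 1, μ(2) = -1, μ(3) = -1, μ(5) = -1, μ(6) = 1, μ(7) = -1, μ(10) = 1, μ(11) = -1, μ(13) = -1, μ(14) = 1, μ(15) = 1, μ(17) = -1, μ(19) = -1, μ(21) = 1, μ(22) = 1, μ(23) = -1, μ(26) = 1, μ(29) = -1, μ(30) = -1, μ(31) = -1, μ(33) = 1, μ(34) = 1, μ(35) = 1, μ(37) = -1, μ(38) = 1, μ(39) = 1, μ(41) = -1, μ(42) = -1, μ(43) = -1, μ(46) = 1, μ(47) = -1, μ(51) = 1, μ(53) = -1, μ(55) = 1, μ(57) = 1, μ(58) = 1, μ(59) = -1, μ(61) = -1, μ(62) = 1, μ(65) = 1, μ(66) = -1, μ(67) = -1, μ(69) = 1, μ(70) = -1, μ(71) = -1, μ(73) = -1, μ(74) = 1, μ(77) = 1, μ(78) = -1, μ(79) = -1, μ(82) = 1, μ(83) = -1, μ(85) = 1, μ(86) = 1, μ(87) = 1, μ(89) = -1, μ(91) = 1, μ(93) = 1, μ(94) = 1, μ(95) = 1, with μ = 0 on non-squarefree integers. Summing μ(k)/k for k where μ(k) ≠ 0 gives 164165993590198279544427554326659/3961456982724258461775089600226385 ≈ 0.0414. (PNT ⟺ this sum → 0 as n → ∞.)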